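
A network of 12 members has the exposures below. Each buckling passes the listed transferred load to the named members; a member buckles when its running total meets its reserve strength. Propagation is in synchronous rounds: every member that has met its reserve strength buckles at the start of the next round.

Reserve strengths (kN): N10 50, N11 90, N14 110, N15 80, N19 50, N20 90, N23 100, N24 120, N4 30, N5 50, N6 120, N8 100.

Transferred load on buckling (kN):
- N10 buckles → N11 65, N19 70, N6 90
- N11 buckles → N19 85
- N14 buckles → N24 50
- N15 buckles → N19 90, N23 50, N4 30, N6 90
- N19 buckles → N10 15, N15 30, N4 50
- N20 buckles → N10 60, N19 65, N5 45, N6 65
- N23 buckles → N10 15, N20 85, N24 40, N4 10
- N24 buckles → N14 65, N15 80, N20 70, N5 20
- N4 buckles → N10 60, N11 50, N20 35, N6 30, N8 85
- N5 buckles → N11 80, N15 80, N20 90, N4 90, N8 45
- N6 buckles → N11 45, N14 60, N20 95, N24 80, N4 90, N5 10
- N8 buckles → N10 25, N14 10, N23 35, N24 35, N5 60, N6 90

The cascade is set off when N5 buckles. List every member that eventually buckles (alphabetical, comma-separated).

N10, N11, N15, N19, N20, N4, N5, N6, N8

Round 1 — N5 buckles (initial).
  N11: +80 → 80 < 90
  N15: +80 → 80 ≥ 80
  N20: +90 → 90 ≥ 90
  N4: +90 → 90 ≥ 30
  N8: +45 → 45 < 100
Round 2 — N15, N20, N4 buckle.
  N10: +60+60 → 120 ≥ 50
  N11: +50 → 130 ≥ 90
  N19: +90+65 → 155 ≥ 50
  N23: +50 → 50 < 100
  N6: +90+65+30 → 185 ≥ 120
  N8: +85 → 130 ≥ 100
Round 3 — N10, N11, N19, N6, N8 buckle.
  N14: +60+10 → 70 < 110
  N23: +35 → 85 < 100
  N24: +80+35 → 115 < 120
No further bucklings.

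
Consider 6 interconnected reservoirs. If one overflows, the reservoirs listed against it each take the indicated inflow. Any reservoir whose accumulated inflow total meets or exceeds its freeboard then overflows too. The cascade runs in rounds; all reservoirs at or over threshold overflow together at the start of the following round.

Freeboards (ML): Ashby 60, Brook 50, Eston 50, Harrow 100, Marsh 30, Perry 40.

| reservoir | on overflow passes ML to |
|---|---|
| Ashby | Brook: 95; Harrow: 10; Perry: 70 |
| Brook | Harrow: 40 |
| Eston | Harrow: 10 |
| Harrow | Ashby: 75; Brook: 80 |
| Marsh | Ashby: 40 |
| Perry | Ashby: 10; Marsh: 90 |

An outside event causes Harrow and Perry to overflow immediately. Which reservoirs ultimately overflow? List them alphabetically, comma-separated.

Round 1 — Harrow, Perry overflow (initial).
  Ashby: +75+10 → 85 ≥ 60
  Brook: +80 → 80 ≥ 50
  Marsh: +90 → 90 ≥ 30
Round 2 — Ashby, Brook, Marsh overflow.
No further overflows.

Ashby, Brook, Harrow, Marsh, Perry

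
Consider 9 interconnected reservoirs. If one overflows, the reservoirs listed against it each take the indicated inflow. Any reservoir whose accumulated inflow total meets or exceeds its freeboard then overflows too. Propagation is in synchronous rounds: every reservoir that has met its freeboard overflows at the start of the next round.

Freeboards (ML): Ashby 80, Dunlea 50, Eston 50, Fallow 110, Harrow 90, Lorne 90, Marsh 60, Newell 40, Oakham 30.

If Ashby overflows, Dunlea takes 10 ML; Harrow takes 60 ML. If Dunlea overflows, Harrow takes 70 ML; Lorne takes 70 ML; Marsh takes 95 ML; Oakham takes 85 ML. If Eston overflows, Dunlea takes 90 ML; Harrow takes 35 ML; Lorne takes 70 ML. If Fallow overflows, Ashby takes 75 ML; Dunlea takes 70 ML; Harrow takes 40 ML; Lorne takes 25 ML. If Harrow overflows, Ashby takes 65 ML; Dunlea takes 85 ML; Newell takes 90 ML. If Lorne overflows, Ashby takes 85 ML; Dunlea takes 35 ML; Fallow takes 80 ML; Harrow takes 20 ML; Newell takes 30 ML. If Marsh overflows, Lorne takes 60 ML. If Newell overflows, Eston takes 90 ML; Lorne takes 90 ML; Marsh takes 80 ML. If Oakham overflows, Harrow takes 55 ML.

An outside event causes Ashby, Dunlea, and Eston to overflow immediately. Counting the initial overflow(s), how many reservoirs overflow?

Round 1 — Ashby, Dunlea, Eston overflow (initial).
  Harrow: +60+70+35 → 165 ≥ 90
  Lorne: +70+70 → 140 ≥ 90
  Marsh: +95 → 95 ≥ 60
  Oakham: +85 → 85 ≥ 30
Round 2 — Harrow, Lorne, Marsh, Oakham overflow.
  Fallow: +80 → 80 < 110
  Newell: +90+30 → 120 ≥ 40
Round 3 — Newell overflows.
No further overflows.

8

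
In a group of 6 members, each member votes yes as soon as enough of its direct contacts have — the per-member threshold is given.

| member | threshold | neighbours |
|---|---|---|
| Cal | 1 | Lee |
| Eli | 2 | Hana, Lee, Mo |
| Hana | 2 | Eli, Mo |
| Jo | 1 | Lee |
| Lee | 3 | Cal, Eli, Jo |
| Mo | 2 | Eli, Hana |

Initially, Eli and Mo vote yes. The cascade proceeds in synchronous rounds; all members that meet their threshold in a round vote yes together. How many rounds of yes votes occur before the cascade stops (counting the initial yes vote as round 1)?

2

Round 1 — Eli, Mo vote yes (initial).
Round 2 — checking thresholds:
  Hana: 2 of 2 neighbours ≥ 2, votes yes.
  Lee: 1 of 3 neighbours < 3, not yet.
Round 3 — no new yes votes; cascade stops.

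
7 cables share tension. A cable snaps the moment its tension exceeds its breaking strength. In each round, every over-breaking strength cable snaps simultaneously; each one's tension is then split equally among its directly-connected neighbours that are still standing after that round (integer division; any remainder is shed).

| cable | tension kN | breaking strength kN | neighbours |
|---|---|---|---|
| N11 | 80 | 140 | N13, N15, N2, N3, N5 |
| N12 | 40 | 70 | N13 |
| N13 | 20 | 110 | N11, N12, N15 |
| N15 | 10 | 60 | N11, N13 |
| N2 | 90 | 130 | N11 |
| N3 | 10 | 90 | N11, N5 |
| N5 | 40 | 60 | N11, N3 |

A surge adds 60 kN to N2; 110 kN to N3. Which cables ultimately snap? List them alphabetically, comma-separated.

Round 1 — N2 at 150 > 130; N3 at 120 > 90. N2, N3 snap.
  N2 sheds 150 kN to N11: 150 each.
    N11: 80+150 = 230 > 140
  N3 sheds 120 kN to N11, N5: 60 each.
    N11: 230+60 = 290 > 140
    N5: 40+60 = 100 > 60
Round 2 — N11, N5 snap.
  N11 sheds 290 kN to N13, N15: 145 each.
    N13: 20+145 = 165 > 110
    N15: 10+145 = 155 > 60
  N5 sheds 100 kN: no online neighbours, lost.
Round 3 — N13, N15 snap.
  N13 sheds 165 kN to N12: 165 each.
    N12: 40+165 = 205 > 70
  N15 sheds 155 kN: no online neighbours, lost.
Round 4 — N12 snaps.
  N12 sheds 205 kN: no online neighbours, lost.
No further breaks.

N11, N12, N13, N15, N2, N3, N5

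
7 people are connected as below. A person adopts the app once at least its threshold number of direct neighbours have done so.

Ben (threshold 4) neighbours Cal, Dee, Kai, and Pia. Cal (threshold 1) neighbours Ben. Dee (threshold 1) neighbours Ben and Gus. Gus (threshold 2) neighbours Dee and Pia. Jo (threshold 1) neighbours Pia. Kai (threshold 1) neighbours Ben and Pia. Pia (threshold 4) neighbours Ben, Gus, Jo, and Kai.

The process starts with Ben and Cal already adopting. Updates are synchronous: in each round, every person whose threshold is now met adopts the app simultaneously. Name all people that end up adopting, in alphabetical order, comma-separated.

Ben, Cal, Dee, Kai

Round 1 — Ben, Cal adopt the app (initial).
Round 2 — checking thresholds:
  Dee: 1 of 2 neighbours ≥ 1, adopts the app.
  Kai: 1 of 2 neighbours ≥ 1, adopts the app.
  Pia: 1 of 4 neighbours < 4, not yet.
Round 3 — no new adoptions; cascade stops.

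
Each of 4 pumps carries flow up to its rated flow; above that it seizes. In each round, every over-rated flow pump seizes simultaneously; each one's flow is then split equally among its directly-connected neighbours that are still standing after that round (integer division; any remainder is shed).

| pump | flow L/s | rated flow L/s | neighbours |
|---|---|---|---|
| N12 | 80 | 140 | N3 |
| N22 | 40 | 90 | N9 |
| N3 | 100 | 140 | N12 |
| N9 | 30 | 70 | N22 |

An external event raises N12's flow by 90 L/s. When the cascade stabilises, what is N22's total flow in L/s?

Round 1 — N12 at 170 > 140. N12 seizes.
  N12 sheds 170 L/s to N3: 170 each.
    N3: 100+170 = 270 > 140
Round 2 — N3 seizes.
  N3 sheds 270 L/s: no online neighbours, lost.
No further seizures.

40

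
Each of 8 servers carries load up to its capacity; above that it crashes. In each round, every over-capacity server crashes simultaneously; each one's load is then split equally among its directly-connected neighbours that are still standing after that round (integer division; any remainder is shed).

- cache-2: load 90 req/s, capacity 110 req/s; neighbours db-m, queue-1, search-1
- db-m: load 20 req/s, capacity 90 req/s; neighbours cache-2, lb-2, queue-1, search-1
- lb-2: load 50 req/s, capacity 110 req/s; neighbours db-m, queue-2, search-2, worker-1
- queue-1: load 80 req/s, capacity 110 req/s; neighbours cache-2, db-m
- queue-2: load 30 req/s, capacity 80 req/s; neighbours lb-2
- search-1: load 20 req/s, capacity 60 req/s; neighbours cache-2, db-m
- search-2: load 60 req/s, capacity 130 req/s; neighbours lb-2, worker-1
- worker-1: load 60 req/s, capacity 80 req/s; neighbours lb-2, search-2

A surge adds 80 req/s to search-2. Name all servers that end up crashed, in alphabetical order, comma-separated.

Round 1 — search-2 at 140 > 130. search-2 crashes.
  search-2 sheds 140 req/s to lb-2, worker-1: 70 each.
    lb-2: 50+70 = 120 > 110
    worker-1: 60+70 = 130 > 80
Round 2 — lb-2, worker-1 crash.
  lb-2 sheds 120 req/s to db-m, queue-2: 60 each.
    db-m: 20+60 = 80 ≤ 90
    queue-2: 30+60 = 90 > 80
  worker-1 sheds 130 req/s: no online neighbours, lost.
Round 3 — queue-2 crashes.
  queue-2 sheds 90 req/s: no online neighbours, lost.
No further crashes.

lb-2, queue-2, search-2, worker-1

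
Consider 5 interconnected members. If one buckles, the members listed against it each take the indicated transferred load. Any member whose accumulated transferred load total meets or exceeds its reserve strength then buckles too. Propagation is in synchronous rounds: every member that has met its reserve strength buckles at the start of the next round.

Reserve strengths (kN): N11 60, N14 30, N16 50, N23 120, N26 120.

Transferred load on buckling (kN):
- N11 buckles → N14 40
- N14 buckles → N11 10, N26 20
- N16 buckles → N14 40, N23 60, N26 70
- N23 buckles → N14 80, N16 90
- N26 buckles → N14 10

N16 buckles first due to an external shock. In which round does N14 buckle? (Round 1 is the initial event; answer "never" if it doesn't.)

Round 1 — N16 buckles (initial).
  N14: +40 → 40 ≥ 30
  N23: +60 → 60 < 120
  N26: +70 → 70 < 120
Round 2 — N14 buckles.
  N11: +10 → 10 < 60
  N26: +20 → 90 < 120
No further bucklings.

2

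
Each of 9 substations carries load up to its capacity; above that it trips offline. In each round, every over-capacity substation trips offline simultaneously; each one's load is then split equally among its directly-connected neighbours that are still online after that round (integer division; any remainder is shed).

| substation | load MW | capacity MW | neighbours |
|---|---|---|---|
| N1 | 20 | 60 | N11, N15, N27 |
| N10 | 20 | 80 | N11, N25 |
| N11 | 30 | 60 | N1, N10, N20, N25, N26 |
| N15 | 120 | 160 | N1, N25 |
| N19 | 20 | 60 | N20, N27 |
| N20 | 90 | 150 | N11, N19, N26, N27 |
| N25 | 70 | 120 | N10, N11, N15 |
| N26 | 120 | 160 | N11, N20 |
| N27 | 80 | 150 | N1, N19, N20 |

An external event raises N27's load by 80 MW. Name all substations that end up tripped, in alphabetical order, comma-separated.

Round 1 — N27 at 160 > 150. N27 trips offline.
  N27 sheds 160 MW to N1, N19, N20: 53 each (1 lost).
    N1: 20+53 = 73 > 60
    N19: 20+53 = 73 > 60
    N20: 90+53 = 143 ≤ 150
Round 2 — N1, N19 trip offline.
  N1 sheds 73 MW to N11, N15: 36 each (1 lost).
    N11: 30+36 = 66 > 60
    N15: 120+36 = 156 ≤ 160
  N19 sheds 73 MW to N20: 73 each.
    N20: 143+73 = 216 > 150
Round 3 — N11, N20 trip offline.
  N11 sheds 66 MW to N10, N25, N26: 22 each.
    N10: 20+22 = 42 ≤ 80
    N25: 70+22 = 92 ≤ 120
    N26: 120+22 = 142 ≤ 160
  N20 sheds 216 MW to N26: 216 each.
    N26: 142+216 = 358 > 160
Round 4 — N26 trips offline.
  N26 sheds 358 MW: no online neighbours, lost.
No further trips.

N1, N11, N19, N20, N26, N27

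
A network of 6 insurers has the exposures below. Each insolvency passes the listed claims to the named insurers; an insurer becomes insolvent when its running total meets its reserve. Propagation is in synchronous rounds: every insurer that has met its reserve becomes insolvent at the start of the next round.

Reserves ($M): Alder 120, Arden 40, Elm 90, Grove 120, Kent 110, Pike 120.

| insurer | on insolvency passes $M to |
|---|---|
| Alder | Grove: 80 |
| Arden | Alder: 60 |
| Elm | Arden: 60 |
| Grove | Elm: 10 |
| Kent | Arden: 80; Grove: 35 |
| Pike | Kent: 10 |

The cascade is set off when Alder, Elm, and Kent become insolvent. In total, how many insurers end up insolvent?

4

Round 1 — Alder, Elm, Kent become insolvent (initial).
  Arden: +60+80 → 140 ≥ 40
  Grove: +80+35 → 115 < 120
Round 2 — Arden becomes insolvent.
No further insolvencies.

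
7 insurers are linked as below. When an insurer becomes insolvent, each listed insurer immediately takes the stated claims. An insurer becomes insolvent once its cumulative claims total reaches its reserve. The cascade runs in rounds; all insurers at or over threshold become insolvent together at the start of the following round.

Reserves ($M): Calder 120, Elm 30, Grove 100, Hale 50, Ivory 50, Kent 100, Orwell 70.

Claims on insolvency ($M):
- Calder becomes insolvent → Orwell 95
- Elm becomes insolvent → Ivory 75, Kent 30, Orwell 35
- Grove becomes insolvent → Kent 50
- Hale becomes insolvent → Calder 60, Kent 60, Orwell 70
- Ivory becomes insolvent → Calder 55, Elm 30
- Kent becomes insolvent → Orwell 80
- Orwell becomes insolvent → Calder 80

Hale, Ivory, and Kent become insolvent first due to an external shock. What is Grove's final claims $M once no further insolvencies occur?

0

Round 1 — Hale, Ivory, Kent become insolvent (initial).
  Calder: +60+55 → 115 < 120
  Elm: +30 → 30 ≥ 30
  Orwell: +70+80 → 150 ≥ 70
Round 2 — Elm, Orwell become insolvent.
  Calder: +80 → 195 ≥ 120
Round 3 — Calder becomes insolvent.
No further insolvencies.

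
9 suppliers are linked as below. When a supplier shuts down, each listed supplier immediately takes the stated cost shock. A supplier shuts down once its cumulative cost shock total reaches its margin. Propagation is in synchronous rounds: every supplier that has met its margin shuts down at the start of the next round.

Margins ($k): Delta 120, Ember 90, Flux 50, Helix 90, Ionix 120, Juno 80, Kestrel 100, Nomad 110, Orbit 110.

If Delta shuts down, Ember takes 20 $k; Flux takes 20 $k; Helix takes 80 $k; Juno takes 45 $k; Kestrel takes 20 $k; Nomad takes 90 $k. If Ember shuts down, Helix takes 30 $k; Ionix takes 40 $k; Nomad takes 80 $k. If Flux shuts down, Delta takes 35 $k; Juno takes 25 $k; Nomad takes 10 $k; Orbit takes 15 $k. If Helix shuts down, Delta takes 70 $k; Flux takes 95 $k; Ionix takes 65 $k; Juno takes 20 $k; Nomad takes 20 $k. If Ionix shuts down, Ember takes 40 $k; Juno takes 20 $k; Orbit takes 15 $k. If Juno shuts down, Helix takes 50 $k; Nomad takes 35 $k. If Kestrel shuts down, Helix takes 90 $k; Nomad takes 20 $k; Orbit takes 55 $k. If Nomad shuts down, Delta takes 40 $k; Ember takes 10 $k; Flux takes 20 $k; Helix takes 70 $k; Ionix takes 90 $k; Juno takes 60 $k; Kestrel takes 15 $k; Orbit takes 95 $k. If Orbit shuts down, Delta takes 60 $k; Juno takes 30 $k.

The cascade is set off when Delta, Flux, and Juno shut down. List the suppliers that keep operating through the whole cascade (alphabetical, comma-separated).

Round 1 — Delta, Flux, Juno shut down (initial).
  Ember: +20 → 20 < 90
  Helix: +80+50 → 130 ≥ 90
  Kestrel: +20 → 20 < 100
  Nomad: +90+10+35 → 135 ≥ 110
  Orbit: +15 → 15 < 110
Round 2 — Helix, Nomad shut down.
  Ember: +10 → 30 < 90
  Ionix: +65+90 → 155 ≥ 120
  Kestrel: +15 → 35 < 100
  Orbit: +95 → 110 ≥ 110
Round 3 — Ionix, Orbit shut down.
  Ember: +40 → 70 < 90
No further shutdowns.

Ember, Kestrel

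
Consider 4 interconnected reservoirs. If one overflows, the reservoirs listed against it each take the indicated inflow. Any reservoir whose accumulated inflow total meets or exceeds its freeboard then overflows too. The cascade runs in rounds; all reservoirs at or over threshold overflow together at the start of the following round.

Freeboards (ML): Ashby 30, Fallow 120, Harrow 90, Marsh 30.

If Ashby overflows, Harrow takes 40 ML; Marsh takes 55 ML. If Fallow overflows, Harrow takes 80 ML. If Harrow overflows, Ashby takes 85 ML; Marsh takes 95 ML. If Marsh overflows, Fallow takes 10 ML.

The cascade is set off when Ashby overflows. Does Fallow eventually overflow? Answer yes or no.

Round 1 — Ashby overflows (initial).
  Harrow: +40 → 40 < 90
  Marsh: +55 → 55 ≥ 30
Round 2 — Marsh overflows.
  Fallow: +10 → 10 < 120
No further overflows.

no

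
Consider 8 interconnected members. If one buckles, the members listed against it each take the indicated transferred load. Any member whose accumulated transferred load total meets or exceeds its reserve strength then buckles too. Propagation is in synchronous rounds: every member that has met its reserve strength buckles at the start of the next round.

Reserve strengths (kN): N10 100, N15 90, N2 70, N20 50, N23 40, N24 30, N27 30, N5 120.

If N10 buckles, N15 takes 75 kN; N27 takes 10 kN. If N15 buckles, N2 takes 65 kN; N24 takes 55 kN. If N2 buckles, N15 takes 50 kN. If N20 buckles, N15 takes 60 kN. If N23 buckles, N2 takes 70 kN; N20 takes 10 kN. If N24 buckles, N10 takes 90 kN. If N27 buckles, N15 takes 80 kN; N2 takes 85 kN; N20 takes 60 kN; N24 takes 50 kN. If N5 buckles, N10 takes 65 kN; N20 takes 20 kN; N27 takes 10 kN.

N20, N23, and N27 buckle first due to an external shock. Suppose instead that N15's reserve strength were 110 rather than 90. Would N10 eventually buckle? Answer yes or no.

With N15's reserve strength at 110:
Round 1 — N20, N23, N27 buckle (initial).
  N15: +60+80 → 140 ≥ 110
  N2: +70+85 → 155 ≥ 70
  N24: +50 → 50 ≥ 30
Round 2 — N15, N2, N24 buckle.
  N10: +90 → 90 < 100
No further bucklings.

no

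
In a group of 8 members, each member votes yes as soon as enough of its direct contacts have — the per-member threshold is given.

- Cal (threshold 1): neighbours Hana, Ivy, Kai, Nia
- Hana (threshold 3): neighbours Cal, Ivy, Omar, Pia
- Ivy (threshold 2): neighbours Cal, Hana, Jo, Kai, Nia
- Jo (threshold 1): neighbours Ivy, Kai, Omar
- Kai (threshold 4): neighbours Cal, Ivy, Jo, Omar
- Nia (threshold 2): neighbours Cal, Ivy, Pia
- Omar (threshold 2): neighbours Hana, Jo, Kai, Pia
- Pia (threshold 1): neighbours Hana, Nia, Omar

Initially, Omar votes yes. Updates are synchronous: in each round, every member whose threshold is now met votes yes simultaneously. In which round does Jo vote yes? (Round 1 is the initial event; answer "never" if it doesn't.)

Round 1 — Omar votes yes (initial).
Round 2 — checking thresholds:
  Hana: 1 of 4 neighbours < 3, below threshold.
  Jo: 1 of 3 neighbours ≥ 1, votes yes.
  Kai: 1 of 4 neighbours < 4, below threshold.
  Pia: 1 of 3 neighbours ≥ 1, votes yes.
Round 3 — no new yes votes; cascade stops.

2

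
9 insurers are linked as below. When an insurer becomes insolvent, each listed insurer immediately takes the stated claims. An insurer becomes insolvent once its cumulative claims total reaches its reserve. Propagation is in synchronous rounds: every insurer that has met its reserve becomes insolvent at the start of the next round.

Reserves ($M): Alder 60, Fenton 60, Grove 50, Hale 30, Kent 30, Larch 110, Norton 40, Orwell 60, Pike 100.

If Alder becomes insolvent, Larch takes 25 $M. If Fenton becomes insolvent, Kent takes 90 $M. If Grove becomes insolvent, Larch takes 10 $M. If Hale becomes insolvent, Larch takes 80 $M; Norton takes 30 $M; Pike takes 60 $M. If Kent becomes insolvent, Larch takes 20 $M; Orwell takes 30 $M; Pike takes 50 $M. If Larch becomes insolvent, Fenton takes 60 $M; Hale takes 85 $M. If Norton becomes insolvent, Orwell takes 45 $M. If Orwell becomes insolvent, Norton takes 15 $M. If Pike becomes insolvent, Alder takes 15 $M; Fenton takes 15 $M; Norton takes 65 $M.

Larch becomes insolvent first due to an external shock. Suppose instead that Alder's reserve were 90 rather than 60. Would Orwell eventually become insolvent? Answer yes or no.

yes

With Alder's reserve at 90:
Round 1 — Larch becomes insolvent (initial).
  Fenton: +60 → 60 ≥ 60
  Hale: +85 → 85 ≥ 30
Round 2 — Fenton, Hale become insolvent.
  Kent: +90 → 90 ≥ 30
  Norton: +30 → 30 < 40
  Pike: +60 → 60 < 100
Round 3 — Kent becomes insolvent.
  Orwell: +30 → 30 < 60
  Pike: +50 → 110 ≥ 100
Round 4 — Pike becomes insolvent.
  Alder: +15 → 15 < 90
  Norton: +65 → 95 ≥ 40
Round 5 — Norton becomes insolvent.
  Orwell: +45 → 75 ≥ 60
Round 6 — Orwell becomes insolvent.
No further insolvencies.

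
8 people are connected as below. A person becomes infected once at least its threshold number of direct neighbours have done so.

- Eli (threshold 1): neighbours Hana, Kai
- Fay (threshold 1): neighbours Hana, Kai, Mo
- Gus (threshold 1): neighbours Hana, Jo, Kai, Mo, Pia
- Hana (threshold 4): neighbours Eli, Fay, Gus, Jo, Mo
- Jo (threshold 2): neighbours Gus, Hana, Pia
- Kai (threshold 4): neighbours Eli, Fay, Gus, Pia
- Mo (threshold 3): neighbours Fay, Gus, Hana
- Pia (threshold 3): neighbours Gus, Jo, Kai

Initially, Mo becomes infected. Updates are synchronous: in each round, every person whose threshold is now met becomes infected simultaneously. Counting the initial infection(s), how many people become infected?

Round 1 — Mo becomes infected (initial).
Round 2 — checking thresholds:
  Fay: 1 of 3 neighbours ≥ 1, becomes infected.
  Gus: 1 of 5 neighbours ≥ 1, becomes infected.
  Hana: 1 of 5 neighbours < 4, not yet.
Round 3 — no new infections; cascade stops.

3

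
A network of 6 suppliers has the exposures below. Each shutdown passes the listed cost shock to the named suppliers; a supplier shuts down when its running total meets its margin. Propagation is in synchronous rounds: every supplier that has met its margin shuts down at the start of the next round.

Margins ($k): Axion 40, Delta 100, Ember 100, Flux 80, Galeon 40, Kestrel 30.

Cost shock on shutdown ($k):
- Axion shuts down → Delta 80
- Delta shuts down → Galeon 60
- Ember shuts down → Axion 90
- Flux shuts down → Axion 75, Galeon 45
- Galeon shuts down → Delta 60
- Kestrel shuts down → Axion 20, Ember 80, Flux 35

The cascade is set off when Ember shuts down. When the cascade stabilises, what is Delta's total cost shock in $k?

80

Round 1 — Ember shuts down (initial).
  Axion: +90 → 90 ≥ 40
Round 2 — Axion shuts down.
  Delta: +80 → 80 < 100
No further shutdowns.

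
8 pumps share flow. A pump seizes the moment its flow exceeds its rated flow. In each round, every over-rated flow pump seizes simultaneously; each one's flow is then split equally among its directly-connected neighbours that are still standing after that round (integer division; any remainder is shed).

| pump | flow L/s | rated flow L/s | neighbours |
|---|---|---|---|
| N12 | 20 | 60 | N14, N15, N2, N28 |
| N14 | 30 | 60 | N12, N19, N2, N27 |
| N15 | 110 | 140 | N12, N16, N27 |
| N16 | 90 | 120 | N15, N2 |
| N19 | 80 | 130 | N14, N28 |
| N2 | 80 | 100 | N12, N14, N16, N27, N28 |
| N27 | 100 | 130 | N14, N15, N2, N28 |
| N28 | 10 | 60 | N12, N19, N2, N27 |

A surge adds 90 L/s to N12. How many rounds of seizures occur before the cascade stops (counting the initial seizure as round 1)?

6

Round 1 — N12 at 110 > 60. N12 seizes.
  N12 sheds 110 L/s to N14, N15, N2, N28: 27 each (2 lost).
    N14: 30+27 = 57 ≤ 60
    N15: 110+27 = 137 ≤ 140
    N2: 80+27 = 107 > 100
    N28: 10+27 = 37 ≤ 60
Round 2 — N2 seizes.
  N2 sheds 107 L/s to N14, N16, N27, N28: 26 each (3 lost).
    N14: 57+26 = 83 > 60
    N16: 90+26 = 116 ≤ 120
    N27: 100+26 = 126 ≤ 130
    N28: 37+26 = 63 > 60
Round 3 — N14, N28 seize.
  N14 sheds 83 L/s to N19, N27: 41 each (1 lost).
    N19: 80+41 = 121 ≤ 130
    N27: 126+41 = 167 > 130
  N28 sheds 63 L/s to N19, N27: 31 each (1 lost).
    N19: 121+31 = 152 > 130
    N27: 167+31 = 198 > 130
Round 4 — N19, N27 seize.
  N19 sheds 152 L/s: no online neighbours, lost.
  N27 sheds 198 L/s to N15: 198 each.
    N15: 137+198 = 335 > 140
Round 5 — N15 seizes.
  N15 sheds 335 L/s to N16: 335 each.
    N16: 116+335 = 451 > 120
Round 6 — N16 seizes.
  N16 sheds 451 L/s: no online neighbours, lost.
No further seizures.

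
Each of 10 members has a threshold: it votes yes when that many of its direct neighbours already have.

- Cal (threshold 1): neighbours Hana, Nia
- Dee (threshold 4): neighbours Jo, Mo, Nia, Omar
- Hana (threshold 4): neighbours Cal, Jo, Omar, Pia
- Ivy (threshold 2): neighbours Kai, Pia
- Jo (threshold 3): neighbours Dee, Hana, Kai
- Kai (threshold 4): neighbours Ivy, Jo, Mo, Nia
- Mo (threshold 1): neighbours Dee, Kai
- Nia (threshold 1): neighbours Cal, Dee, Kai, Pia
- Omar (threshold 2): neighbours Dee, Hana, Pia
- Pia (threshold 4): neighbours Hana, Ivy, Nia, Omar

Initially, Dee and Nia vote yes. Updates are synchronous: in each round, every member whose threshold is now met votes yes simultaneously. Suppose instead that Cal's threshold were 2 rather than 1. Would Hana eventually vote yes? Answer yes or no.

With Cal's threshold at 2:
Round 1 — Dee, Nia vote yes (initial).
Round 2 — checking thresholds:
  Cal: 1 of 2 neighbours < 2, below threshold.
  Jo: 1 of 3 neighbours < 3, below threshold.
  Kai: 1 of 4 neighbours < 4, below threshold.
  Mo: 1 of 2 neighbours ≥ 1, votes yes.
  Omar: 1 of 3 neighbours < 2, below threshold.
  Pia: 1 of 4 neighbours < 4, below threshold.
Round 3 — no new yes votes; cascade stops.

no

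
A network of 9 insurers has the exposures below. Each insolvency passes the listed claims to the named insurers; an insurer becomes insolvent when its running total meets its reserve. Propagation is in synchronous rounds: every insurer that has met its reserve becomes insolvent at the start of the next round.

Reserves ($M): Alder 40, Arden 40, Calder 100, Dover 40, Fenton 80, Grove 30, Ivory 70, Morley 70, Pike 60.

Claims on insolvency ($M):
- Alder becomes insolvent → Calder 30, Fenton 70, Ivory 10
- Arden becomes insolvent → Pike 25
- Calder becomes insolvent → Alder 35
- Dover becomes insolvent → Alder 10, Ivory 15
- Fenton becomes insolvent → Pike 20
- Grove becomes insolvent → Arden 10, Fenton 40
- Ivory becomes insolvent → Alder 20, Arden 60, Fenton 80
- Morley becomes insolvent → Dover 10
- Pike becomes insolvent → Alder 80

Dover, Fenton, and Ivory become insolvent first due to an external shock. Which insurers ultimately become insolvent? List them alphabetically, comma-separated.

Arden, Dover, Fenton, Ivory

Round 1 — Dover, Fenton, Ivory become insolvent (initial).
  Alder: +10+20 → 30 < 40
  Arden: +60 → 60 ≥ 40
  Pike: +20 → 20 < 60
Round 2 — Arden becomes insolvent.
  Pike: +25 → 45 < 60
No further insolvencies.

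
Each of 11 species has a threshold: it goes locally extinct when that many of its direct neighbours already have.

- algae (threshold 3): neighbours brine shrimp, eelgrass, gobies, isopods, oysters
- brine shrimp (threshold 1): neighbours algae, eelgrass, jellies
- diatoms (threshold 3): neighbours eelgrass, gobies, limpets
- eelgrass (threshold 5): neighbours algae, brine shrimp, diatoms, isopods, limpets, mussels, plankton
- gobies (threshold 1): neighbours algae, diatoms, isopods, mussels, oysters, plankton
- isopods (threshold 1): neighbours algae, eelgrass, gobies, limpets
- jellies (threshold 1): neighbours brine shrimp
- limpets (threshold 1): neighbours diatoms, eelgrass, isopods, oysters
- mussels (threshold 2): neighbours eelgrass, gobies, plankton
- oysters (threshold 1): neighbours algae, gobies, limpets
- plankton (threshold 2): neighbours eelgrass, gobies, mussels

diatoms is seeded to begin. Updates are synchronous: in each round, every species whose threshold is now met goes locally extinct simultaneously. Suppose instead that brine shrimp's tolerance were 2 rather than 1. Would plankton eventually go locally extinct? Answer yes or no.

no

With brine shrimp's tolerance at 2:
Round 1 — diatoms goes locally extinct (initial).
Round 2 — checking thresholds:
  eelgrass: 1 of 7 neighbours < 5, not yet.
  gobies: 1 of 6 neighbours ≥ 1, goes locally extinct.
  limpets: 1 of 4 neighbours ≥ 1, goes locally extinct.
Round 3 — checking thresholds:
  algae: 1 of 5 neighbours < 3, not yet.
  eelgrass: 2 of 7 neighbours < 5, not yet.
  isopods: 2 of 4 neighbours ≥ 1, goes locally extinct.
  mussels: 1 of 3 neighbours < 2, not yet.
  oysters: 2 of 3 neighbours ≥ 1, goes locally extinct.
  plankton: 1 of 3 neighbours < 2, not yet.
Round 4 — checking thresholds:
  algae: 3 of 5 neighbours ≥ 3, goes locally extinct.
  eelgrass: 3 of 7 neighbours < 5, not yet.
  mussels: 1 of 3 neighbours < 2, not yet.
  plankton: 1 of 3 neighbours < 2, not yet.
Round 5 — no new extinctions; cascade stops.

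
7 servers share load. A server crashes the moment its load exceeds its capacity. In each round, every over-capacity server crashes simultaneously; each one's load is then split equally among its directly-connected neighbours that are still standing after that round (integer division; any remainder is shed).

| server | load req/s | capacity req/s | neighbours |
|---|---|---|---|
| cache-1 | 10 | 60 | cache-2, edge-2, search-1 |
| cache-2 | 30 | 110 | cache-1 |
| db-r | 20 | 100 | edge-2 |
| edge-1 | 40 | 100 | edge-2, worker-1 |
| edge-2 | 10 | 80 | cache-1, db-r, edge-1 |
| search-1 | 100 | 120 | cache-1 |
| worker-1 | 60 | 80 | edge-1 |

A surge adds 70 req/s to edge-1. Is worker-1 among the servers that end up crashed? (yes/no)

Round 1 — edge-1 at 110 > 100. edge-1 crashes.
  edge-1 sheds 110 req/s to edge-2, worker-1: 55 each.
    edge-2: 10+55 = 65 ≤ 80
    worker-1: 60+55 = 115 > 80
Round 2 — worker-1 crashes.
  worker-1 sheds 115 req/s: no online neighbours, lost.
No further crashes.

yes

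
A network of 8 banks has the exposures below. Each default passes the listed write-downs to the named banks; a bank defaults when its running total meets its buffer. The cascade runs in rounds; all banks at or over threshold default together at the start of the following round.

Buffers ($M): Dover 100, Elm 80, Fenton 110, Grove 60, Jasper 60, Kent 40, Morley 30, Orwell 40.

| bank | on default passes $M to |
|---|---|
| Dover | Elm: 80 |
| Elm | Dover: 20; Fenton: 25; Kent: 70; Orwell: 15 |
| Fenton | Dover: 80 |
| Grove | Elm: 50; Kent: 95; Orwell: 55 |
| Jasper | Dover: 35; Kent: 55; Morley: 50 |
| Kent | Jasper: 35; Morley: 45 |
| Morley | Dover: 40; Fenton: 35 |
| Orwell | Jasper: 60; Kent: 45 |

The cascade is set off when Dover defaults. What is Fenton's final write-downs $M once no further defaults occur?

60

Round 1 — Dover defaults (initial).
  Elm: +80 → 80 ≥ 80
Round 2 — Elm defaults.
  Fenton: +25 → 25 < 110
  Kent: +70 → 70 ≥ 40
  Orwell: +15 → 15 < 40
Round 3 — Kent defaults.
  Jasper: +35 → 35 < 60
  Morley: +45 → 45 ≥ 30
Round 4 — Morley defaults.
  Fenton: +35 → 60 < 110
No further defaults.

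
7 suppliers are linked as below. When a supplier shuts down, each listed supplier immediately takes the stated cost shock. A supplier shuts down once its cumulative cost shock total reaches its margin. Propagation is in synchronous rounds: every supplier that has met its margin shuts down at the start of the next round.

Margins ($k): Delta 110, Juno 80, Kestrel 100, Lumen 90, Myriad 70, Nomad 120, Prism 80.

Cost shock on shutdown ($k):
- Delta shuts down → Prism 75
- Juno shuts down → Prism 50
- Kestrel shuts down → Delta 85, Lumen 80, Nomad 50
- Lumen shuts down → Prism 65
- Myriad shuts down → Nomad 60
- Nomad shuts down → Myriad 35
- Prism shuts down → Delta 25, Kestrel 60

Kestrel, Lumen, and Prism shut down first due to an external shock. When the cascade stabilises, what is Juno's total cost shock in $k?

0

Round 1 — Kestrel, Lumen, Prism shut down (initial).
  Delta: +85+25 → 110 ≥ 110
  Nomad: +50 → 50 < 120
Round 2 — Delta shuts down.
No further shutdowns.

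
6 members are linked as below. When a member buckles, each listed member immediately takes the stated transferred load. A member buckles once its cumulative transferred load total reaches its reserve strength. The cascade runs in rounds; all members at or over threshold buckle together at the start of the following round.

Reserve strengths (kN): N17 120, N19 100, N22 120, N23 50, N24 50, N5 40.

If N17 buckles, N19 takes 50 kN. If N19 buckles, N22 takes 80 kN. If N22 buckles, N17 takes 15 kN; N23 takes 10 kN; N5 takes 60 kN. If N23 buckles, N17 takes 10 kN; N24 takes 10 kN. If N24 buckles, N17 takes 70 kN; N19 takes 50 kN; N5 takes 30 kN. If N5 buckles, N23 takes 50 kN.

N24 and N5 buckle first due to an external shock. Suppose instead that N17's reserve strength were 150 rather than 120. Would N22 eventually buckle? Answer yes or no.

With N17's reserve strength at 150:
Round 1 — N24, N5 buckle (initial).
  N17: +70 → 70 < 150
  N19: +50 → 50 < 100
  N23: +50 → 50 ≥ 50
Round 2 — N23 buckles.
  N17: +10 → 80 < 150
No further bucklings.

no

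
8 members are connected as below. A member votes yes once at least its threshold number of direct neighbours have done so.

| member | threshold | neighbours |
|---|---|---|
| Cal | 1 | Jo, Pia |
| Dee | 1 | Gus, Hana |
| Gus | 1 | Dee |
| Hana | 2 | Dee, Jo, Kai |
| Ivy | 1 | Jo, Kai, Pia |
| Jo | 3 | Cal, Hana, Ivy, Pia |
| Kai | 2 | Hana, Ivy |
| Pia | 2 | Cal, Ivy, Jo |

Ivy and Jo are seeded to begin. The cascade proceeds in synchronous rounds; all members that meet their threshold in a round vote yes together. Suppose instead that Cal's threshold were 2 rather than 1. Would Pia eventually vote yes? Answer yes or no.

With Cal's threshold at 2:
Round 1 — Ivy, Jo vote yes (initial).
Round 2 — checking thresholds:
  Cal: 1 of 2 neighbours < 2, below threshold.
  Hana: 1 of 3 neighbours < 2, below threshold.
  Kai: 1 of 2 neighbours < 2, below threshold.
  Pia: 2 of 3 neighbours ≥ 2, votes yes.
Round 3 — checking thresholds:
  Cal: 2 of 2 neighbours ≥ 2, votes yes.
  Hana: 1 of 3 neighbours < 2, below threshold.
  Kai: 1 of 2 neighbours < 2, below threshold.
Round 4 — no new yes votes; cascade stops.

yes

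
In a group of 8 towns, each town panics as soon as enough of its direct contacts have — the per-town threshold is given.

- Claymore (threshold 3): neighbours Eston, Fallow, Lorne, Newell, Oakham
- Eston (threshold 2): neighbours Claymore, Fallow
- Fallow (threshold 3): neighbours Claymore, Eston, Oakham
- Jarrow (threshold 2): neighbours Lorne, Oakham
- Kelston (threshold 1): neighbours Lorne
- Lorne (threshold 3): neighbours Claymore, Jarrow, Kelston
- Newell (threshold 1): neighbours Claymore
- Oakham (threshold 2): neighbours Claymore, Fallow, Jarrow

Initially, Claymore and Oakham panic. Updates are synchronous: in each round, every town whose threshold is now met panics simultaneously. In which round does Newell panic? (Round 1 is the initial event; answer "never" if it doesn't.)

Round 1 — Claymore, Oakham panic (initial).
Round 2 — checking thresholds:
  Eston: 1 of 2 neighbours < 2, not yet.
  Fallow: 2 of 3 neighbours < 3, not yet.
  Jarrow: 1 of 2 neighbours < 2, not yet.
  Lorne: 1 of 3 neighbours < 3, not yet.
  Newell: 1 of 1 neighbours ≥ 1, panics.
Round 3 — no new panics; cascade stops.

2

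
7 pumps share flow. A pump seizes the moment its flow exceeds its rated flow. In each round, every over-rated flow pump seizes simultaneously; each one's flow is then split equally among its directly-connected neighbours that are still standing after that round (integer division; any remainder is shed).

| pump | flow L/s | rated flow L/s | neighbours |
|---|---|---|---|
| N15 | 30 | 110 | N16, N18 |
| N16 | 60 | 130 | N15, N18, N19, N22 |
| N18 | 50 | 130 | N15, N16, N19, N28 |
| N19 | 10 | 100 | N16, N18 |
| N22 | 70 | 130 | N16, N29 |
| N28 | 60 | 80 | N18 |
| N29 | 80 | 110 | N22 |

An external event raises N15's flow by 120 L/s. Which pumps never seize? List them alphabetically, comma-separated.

N22, N29

Round 1 — N15 at 150 > 110. N15 seizes.
  N15 sheds 150 L/s to N16, N18: 75 each.
    N16: 60+75 = 135 > 130
    N18: 50+75 = 125 ≤ 130
Round 2 — N16 seizes.
  N16 sheds 135 L/s to N18, N19, N22: 45 each.
    N18: 125+45 = 170 > 130
    N19: 10+45 = 55 ≤ 100
    N22: 70+45 = 115 ≤ 130
Round 3 — N18 seizes.
  N18 sheds 170 L/s to N19, N28: 85 each.
    N19: 55+85 = 140 > 100
    N28: 60+85 = 145 > 80
Round 4 — N19, N28 seize.
  N19 sheds 140 L/s: no online neighbours, lost.
  N28 sheds 145 L/s: no online neighbours, lost.
No further seizures.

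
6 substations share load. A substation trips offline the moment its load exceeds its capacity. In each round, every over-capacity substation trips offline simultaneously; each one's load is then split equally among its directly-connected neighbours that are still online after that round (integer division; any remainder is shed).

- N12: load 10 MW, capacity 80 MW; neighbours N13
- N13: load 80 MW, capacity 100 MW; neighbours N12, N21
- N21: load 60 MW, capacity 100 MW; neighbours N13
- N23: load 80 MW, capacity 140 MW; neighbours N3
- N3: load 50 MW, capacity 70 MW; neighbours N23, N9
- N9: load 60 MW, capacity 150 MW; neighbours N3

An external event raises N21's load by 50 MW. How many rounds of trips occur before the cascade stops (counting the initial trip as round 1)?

Round 1 — N21 at 110 > 100. N21 trips offline.
  N21 sheds 110 MW to N13: 110 each.
    N13: 80+110 = 190 > 100
Round 2 — N13 trips offline.
  N13 sheds 190 MW to N12: 190 each.
    N12: 10+190 = 200 > 80
Round 3 — N12 trips offline.
  N12 sheds 200 MW: no online neighbours, lost.
No further trips.

3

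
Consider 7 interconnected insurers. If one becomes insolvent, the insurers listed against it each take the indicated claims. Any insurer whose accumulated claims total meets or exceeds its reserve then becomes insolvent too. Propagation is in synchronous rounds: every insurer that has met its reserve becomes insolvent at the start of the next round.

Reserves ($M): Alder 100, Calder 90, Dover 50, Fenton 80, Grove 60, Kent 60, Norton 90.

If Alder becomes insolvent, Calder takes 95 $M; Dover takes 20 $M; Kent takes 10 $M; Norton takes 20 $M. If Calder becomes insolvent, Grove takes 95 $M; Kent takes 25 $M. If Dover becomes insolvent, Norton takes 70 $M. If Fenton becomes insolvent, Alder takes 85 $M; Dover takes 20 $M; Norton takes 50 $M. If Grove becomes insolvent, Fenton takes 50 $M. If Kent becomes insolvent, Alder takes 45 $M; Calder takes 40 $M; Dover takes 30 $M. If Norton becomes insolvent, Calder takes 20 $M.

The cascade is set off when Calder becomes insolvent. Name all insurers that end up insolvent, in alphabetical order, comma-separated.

Calder, Grove

Round 1 — Calder becomes insolvent (initial).
  Grove: +95 → 95 ≥ 60
  Kent: +25 → 25 < 60
Round 2 — Grove becomes insolvent.
  Fenton: +50 → 50 < 80
No further insolvencies.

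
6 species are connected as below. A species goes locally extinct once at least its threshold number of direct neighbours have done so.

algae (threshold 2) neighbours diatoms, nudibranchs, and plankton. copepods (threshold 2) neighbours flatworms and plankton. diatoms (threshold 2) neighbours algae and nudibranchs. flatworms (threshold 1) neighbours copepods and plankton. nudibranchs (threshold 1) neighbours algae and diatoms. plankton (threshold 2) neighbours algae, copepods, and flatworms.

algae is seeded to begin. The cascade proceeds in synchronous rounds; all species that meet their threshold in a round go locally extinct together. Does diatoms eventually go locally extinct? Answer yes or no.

Round 1 — algae goes locally extinct (initial).
Round 2 — checking thresholds:
  diatoms: 1 of 2 neighbours < 2, below threshold.
  nudibranchs: 1 of 2 neighbours ≥ 1, goes locally extinct.
  plankton: 1 of 3 neighbours < 2, below threshold.
Round 3 — checking thresholds:
  diatoms: 2 of 2 neighbours ≥ 2, goes locally extinct.
  plankton: 1 of 3 neighbours < 2, below threshold.
Round 4 — no new extinctions; cascade stops.

yes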